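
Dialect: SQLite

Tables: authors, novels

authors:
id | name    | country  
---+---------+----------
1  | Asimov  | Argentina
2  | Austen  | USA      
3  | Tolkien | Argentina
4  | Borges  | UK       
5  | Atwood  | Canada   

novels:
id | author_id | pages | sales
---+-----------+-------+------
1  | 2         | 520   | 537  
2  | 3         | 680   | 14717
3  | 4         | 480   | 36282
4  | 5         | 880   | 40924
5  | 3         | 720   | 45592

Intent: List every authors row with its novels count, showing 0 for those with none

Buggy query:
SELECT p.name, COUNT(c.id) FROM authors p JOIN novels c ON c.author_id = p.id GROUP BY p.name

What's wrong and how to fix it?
Bug: An inner join excludes parents with zero children

Fix: Switch to LEFT JOIN to retain unmatched parent rows

Corrected query:
SELECT p.name, COUNT(c.id) FROM authors p LEFT JOIN novels c ON c.author_id = p.id GROUP BY p.name

Result:
name    | COUNT(c.id)
--------+------------
Asimov  | 0          
Atwood  | 1          
Austen  | 1          
Borges  | 1          
Tolkien | 2          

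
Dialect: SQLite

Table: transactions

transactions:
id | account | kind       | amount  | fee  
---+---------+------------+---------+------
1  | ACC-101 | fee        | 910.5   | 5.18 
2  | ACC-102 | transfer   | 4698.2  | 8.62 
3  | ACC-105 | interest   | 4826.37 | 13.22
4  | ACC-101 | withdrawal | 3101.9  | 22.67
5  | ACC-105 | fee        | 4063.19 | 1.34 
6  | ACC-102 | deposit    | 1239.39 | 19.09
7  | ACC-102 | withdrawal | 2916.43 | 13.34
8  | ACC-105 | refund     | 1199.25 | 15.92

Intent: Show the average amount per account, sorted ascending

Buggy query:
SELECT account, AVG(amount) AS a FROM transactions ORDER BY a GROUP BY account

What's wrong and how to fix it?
Bug: ORDER BY appears before GROUP BY; SQL clause order requires GROUP BY first

Fix: Reorder: SELECT … FROM … GROUP BY … ORDER BY …

Corrected query:
SELECT account, AVG(amount) AS a FROM transactions GROUP BY account ORDER BY a

Result:
account | a          
--------+------------
ACC-101 | 2006.2     
ACC-102 | 2951.34    
ACC-105 | 3362.936667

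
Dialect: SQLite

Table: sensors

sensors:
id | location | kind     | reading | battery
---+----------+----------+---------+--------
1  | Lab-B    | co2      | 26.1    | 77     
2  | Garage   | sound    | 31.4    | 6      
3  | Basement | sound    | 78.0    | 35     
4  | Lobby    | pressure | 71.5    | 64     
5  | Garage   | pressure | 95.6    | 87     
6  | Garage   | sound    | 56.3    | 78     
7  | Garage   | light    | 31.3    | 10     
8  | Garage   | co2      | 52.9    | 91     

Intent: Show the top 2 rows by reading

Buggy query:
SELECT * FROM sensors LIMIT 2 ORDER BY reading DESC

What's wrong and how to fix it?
Bug: LIMIT must come after ORDER BY

Fix: Swap the clauses: ORDER BY first, then LIMIT

Corrected query:
SELECT * FROM sensors ORDER BY reading DESC LIMIT 2

Result:
id | location | kind     | reading | battery
---+----------+----------+---------+--------
5  | Garage   | pressure | 95.6    | 87     
3  | Basement | sound    | 78      | 35     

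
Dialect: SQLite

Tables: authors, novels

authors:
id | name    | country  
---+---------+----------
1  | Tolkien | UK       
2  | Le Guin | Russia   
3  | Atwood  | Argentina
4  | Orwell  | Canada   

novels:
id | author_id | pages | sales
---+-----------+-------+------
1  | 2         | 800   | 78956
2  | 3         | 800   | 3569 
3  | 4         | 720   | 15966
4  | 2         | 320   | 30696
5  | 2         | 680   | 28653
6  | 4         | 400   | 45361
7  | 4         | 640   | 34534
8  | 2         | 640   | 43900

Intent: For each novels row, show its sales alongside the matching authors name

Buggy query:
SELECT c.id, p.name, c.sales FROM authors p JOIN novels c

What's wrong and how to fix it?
Bug: Missing join condition: each novels row is matched to all authors rows instead of just its own

Fix: Add ON c.author_id = p.id to the JOIN

Corrected query:
SELECT c.id, p.name, c.sales FROM authors p JOIN novels c ON c.author_id = p.id

Result:
id | name    | sales
---+---------+------
1  | Le Guin | 78956
2  | Atwood  | 3569 
3  | Orwell  | 15966
4  | Le Guin | 30696
5  | Le Guin | 28653
6  | Orwell  | 45361
7  | Orwell  | 34534
8  | Le Guin | 43900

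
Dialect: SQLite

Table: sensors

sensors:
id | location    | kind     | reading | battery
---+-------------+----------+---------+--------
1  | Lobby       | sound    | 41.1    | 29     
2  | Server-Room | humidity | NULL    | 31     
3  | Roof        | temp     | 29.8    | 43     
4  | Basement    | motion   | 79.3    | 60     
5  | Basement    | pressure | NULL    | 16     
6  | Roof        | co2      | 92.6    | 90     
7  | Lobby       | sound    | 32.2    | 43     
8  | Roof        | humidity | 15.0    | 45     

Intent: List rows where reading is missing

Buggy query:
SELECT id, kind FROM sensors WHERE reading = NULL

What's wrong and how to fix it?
Bug: Comparing to NULL with '=' never matches; NULL = NULL is unknown, not true

Fix: Use IS NULL to test for NULL

Corrected query:
SELECT id, kind FROM sensors WHERE reading IS NULL

Result:
id | kind    
---+---------
2  | humidity
5  | pressure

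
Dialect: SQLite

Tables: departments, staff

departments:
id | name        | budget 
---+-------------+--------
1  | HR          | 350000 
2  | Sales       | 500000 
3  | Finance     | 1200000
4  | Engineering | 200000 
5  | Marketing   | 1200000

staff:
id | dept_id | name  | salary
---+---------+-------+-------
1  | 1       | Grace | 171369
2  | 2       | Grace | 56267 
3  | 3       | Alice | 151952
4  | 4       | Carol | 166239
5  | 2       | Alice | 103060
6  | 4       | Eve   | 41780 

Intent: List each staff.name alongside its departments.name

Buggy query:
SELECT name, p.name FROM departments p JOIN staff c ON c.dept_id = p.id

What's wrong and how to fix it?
Bug: Both tables have a 'name' column; the unqualified reference is ambiguous

Fix: Prefix ambiguous columns with the table alias

Corrected query:
SELECT c.name, p.name FROM departments p JOIN staff c ON c.dept_id = p.id

Result:
name  | name       
------+------------
Grace | HR         
Grace | Sales      
Alice | Finance    
Carol | Engineering
Alice | Sales      
Eve   | Engineering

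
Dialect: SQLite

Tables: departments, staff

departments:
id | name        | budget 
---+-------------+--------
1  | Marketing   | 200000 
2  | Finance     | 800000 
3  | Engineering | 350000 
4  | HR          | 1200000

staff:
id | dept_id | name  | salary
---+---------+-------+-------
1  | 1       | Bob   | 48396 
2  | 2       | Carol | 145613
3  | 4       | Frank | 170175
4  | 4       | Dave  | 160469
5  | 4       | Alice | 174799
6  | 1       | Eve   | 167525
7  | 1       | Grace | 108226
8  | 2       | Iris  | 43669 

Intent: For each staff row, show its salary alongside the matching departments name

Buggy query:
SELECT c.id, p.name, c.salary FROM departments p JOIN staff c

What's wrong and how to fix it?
Bug: JOIN with no ON clause produces a cartesian product; every staff row pairs with every departments row

Fix: Specify the join condition linking the foreign key to the parent id

Corrected query:
SELECT c.id, p.name, c.salary FROM departments p JOIN staff c ON c.dept_id = p.id

Result:
id | name      | salary
---+-----------+-------
1  | Marketing | 48396 
2  | Finance   | 145613
3  | HR        | 170175
4  | HR        | 160469
5  | HR        | 174799
6  | Marketing | 167525
7  | Marketing | 108226
8  | Finance   | 43669 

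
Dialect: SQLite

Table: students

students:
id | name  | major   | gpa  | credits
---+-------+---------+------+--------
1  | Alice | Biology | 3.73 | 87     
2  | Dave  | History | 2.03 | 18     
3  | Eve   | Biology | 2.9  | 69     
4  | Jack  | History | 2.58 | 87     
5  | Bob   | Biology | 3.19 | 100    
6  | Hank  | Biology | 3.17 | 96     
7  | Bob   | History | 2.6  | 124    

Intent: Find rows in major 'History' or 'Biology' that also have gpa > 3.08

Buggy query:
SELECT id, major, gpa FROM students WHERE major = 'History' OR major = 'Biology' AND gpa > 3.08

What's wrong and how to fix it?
Bug: Without parentheses, AND is evaluated before OR, so the gpa filter only applies to the 'Biology' branch

Fix: Group the OR with parentheses (or use IN), then AND the threshold

Corrected query:
SELECT id, major, gpa FROM students WHERE (major = 'History' OR major = 'Biology') AND gpa > 3.08

Result:
id | major   | gpa 
---+---------+-----
1  | Biology | 3.73
5  | Biology | 3.19
6  | Biology | 3.17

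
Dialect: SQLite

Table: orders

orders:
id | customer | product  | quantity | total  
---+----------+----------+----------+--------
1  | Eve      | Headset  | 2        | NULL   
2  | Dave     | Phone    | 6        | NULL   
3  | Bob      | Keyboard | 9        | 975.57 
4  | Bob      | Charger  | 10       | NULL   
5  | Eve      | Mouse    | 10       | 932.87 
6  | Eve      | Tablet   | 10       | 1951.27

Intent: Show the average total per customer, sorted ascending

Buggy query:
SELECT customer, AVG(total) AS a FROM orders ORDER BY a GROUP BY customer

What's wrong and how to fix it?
Bug: GROUP BY must precede ORDER BY

Fix: Reorder: SELECT … FROM … GROUP BY … ORDER BY …

Corrected query:
SELECT customer, AVG(total) AS a FROM orders GROUP BY customer ORDER BY a

Result:
customer | a      
---------+--------
Dave     | NULL   
Bob      | 975.57 
Eve      | 1442.07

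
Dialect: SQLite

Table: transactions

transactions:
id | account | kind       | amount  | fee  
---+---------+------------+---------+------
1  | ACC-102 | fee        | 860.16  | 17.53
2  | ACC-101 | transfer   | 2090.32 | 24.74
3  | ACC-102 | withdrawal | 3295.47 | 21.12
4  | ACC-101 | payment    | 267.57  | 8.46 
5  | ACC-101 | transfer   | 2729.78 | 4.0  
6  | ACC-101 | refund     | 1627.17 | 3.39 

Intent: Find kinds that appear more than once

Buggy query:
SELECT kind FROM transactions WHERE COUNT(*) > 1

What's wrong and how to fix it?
Bug: COUNT(*) is an aggregate and cannot be used in WHERE

Fix: GROUP BY kind, then filter groups with HAVING COUNT(*) > 1

Corrected query:
SELECT kind FROM transactions GROUP BY kind HAVING COUNT(*) > 1

Result:
kind    
--------
transfer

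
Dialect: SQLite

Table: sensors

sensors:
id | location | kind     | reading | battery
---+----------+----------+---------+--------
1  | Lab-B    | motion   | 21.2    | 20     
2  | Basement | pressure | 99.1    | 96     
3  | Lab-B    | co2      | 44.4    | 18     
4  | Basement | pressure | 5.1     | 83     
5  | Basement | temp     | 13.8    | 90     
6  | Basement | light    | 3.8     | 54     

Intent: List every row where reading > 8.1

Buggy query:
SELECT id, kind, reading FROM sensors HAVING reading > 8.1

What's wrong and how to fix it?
Bug: This is a non-aggregate query (no GROUP BY, no aggregates), so in SQLite the HAVING clause is invalid here; a row-level condition belongs in WHERE

Fix: Replace HAVING with WHERE since the condition applies to individual rows

Corrected query:
SELECT id, kind, reading FROM sensors WHERE reading > 8.1

Result:
id | kind     | reading
---+----------+--------
1  | motion   | 21.2   
2  | pressure | 99.1   
3  | co2      | 44.4   
5  | temp     | 13.8   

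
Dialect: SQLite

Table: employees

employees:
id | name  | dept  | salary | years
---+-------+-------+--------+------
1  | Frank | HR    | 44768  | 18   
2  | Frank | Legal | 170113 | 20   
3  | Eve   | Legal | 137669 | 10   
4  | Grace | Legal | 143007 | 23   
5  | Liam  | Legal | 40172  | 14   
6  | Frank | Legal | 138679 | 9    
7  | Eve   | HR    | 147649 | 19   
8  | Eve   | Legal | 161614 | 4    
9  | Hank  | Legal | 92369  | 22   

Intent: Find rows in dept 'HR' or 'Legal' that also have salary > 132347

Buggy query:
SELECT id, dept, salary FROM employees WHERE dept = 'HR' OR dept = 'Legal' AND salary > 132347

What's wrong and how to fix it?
Bug: Without parentheses, AND is evaluated before OR, so the salary filter only applies to the 'Legal' branch

Fix: Group the OR with parentheses (or use IN), then AND the threshold

Corrected query:
SELECT id, dept, salary FROM employees WHERE (dept = 'HR' OR dept = 'Legal') AND salary > 132347

Result:
id | dept  | salary
---+-------+-------
2  | Legal | 170113
3  | Legal | 137669
4  | Legal | 143007
6  | Legal | 138679
7  | HR    | 147649
8  | Legal | 161614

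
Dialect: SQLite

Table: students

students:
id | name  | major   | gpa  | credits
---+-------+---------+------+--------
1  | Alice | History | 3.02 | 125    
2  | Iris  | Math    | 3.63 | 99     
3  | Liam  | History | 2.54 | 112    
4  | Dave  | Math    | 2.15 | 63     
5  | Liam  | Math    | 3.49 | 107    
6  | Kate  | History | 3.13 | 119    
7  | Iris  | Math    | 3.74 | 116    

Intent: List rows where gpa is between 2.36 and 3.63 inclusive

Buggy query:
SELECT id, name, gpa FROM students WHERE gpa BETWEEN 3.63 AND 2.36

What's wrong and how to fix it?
Bug: The bounds are reversed; BETWEEN a AND b requires a <= b to match anything

Fix: Swap the bounds so the smaller value comes first

Corrected query:
SELECT id, name, gpa FROM students WHERE gpa BETWEEN 2.36 AND 3.63

Result:
id | name  | gpa 
---+-------+-----
1  | Alice | 3.02
2  | Iris  | 3.63
3  | Liam  | 2.54
5  | Liam  | 3.49
6  | Kate  | 3.13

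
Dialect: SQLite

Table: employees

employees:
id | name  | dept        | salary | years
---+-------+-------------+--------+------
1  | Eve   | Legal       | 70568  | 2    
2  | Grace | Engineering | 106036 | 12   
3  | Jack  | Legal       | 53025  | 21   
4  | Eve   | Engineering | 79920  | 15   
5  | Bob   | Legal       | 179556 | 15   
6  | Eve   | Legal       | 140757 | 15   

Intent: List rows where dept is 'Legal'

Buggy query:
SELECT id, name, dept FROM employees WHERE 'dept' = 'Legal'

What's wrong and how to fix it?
Bug: 'dept' in single quotes is a string literal, not the column; the comparison is literal-vs-literal and never true

Fix: Reference the column as dept without single quotes

Corrected query:
SELECT id, name, dept FROM employees WHERE dept = 'Legal'

Result:
id | name | dept 
---+------+------
1  | Eve  | Legal
3  | Jack | Legal
5  | Bob  | Legal
6  | Eve  | Legal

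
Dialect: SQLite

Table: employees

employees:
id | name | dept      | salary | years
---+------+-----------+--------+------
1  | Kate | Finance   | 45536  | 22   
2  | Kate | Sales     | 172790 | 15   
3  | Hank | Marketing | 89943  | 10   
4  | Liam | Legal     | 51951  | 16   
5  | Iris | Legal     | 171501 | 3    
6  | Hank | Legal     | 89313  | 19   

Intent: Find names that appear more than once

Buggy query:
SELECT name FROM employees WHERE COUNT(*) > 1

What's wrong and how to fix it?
Bug: COUNT(*) is an aggregate and cannot be used in WHERE

Fix: Group first, then use HAVING for the count condition

Corrected query:
SELECT name FROM employees GROUP BY name HAVING COUNT(*) > 1

Result:
name
----
Hank
Kate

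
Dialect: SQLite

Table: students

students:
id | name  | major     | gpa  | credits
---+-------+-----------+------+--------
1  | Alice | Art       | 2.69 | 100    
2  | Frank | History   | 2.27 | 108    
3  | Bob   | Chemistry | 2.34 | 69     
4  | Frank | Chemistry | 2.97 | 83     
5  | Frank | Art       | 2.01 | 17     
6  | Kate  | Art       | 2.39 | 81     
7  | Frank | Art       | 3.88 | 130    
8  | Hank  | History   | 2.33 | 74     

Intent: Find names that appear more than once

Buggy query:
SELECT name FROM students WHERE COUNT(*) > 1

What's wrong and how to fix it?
Bug: WHERE can't reference COUNT(*); aggregates are computed after WHERE

Fix: GROUP BY name, then filter groups with HAVING COUNT(*) > 1

Corrected query:
SELECT name FROM students GROUP BY name HAVING COUNT(*) > 1

Result:
name 
-----
Frank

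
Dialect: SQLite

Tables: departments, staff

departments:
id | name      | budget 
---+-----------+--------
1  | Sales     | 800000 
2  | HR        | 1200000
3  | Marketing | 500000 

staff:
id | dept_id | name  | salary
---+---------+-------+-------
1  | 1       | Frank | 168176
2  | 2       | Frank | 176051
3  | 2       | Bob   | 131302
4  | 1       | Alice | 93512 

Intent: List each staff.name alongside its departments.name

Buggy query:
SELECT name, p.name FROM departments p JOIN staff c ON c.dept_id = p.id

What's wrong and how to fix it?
Bug: 'name' exists in both joined tables, so the database can't tell which one is meant

Fix: Prefix ambiguous columns with the table alias

Corrected query:
SELECT c.name, p.name FROM departments p JOIN staff c ON c.dept_id = p.id

Result:
name  | name 
------+------
Frank | Sales
Frank | HR   
Bob   | HR   
Alice | Sales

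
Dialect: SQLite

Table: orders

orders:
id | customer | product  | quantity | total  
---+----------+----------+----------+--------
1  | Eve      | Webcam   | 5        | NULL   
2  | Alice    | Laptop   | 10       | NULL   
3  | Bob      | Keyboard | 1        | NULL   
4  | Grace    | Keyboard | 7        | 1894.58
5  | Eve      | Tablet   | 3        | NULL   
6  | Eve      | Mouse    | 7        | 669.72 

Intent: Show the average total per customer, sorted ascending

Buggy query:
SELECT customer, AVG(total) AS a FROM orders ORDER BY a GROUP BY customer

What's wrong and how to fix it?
Bug: GROUP BY must precede ORDER BY

Fix: Move ORDER BY to the end, after GROUP BY

Corrected query:
SELECT customer, AVG(total) AS a FROM orders GROUP BY customer ORDER BY a

Result:
customer | a      
---------+--------
Alice    | NULL   
Bob      | NULL   
Eve      | 669.72 
Grace    | 1894.58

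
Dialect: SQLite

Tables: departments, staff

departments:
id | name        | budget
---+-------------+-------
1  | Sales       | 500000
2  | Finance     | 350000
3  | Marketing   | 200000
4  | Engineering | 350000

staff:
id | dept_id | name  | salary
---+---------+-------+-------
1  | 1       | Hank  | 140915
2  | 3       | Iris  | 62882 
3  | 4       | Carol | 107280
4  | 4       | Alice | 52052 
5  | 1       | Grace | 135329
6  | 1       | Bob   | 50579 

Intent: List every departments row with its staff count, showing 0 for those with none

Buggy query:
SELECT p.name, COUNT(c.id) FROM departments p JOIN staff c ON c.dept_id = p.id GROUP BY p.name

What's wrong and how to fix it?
Bug: An inner join excludes parents with zero children

Fix: Switch to LEFT JOIN to retain unmatched parent rows

Corrected query:
SELECT p.name, COUNT(c.id) FROM departments p LEFT JOIN staff c ON c.dept_id = p.id GROUP BY p.name

Result:
name        | COUNT(c.id)
------------+------------
Engineering | 2          
Finance     | 0          
Marketing   | 1          
Sales       | 3          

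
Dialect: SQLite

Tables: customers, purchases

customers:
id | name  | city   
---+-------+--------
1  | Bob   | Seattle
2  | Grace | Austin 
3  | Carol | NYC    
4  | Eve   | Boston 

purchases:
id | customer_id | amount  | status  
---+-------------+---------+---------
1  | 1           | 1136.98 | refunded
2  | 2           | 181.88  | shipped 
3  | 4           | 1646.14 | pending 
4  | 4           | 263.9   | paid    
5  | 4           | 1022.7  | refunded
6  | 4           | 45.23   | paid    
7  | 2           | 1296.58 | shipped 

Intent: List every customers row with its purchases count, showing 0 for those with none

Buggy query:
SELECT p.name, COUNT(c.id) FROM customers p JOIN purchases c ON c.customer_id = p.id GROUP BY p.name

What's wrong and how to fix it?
Bug: An inner join excludes parents with zero children

Fix: Use LEFT JOIN so parents without children still appear (COUNT(c.id) gives 0)

Corrected query:
SELECT p.name, COUNT(c.id) FROM customers p LEFT JOIN purchases c ON c.customer_id = p.id GROUP BY p.name

Result:
name  | COUNT(c.id)
------+------------
Bob   | 1          
Carol | 0          
Eve   | 4          
Grace | 2          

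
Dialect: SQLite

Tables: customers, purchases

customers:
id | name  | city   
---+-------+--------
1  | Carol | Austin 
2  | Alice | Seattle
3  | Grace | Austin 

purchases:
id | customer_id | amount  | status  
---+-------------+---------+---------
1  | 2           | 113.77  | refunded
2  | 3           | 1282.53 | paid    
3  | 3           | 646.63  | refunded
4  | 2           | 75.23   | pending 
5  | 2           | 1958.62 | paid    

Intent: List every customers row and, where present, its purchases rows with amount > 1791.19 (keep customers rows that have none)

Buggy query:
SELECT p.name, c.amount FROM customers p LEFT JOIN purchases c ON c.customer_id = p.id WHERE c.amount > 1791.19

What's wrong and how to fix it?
Bug: Filtering c.amount in WHERE discards the NULL rows produced by LEFT JOIN, turning it into an inner join

Fix: Put 'c.amount > 1791.19' in the JOIN's ON clause instead of WHERE

Corrected query:
SELECT p.name, c.amount FROM customers p LEFT JOIN purchases c ON c.customer_id = p.id AND c.amount > 1791.19

Result:
name  | amount 
------+--------
Carol | NULL   
Alice | 1958.62
Grace | NULL   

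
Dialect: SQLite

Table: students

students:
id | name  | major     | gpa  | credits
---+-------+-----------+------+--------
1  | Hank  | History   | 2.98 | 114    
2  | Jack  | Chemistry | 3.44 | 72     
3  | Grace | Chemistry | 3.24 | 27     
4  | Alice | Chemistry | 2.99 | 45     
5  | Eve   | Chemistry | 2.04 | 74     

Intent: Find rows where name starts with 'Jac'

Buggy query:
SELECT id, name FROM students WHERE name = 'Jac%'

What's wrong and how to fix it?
Bug: Wildcards only work with LIKE; '=' treats '%' as a literal character

Fix: Replace '=' with LIKE so 'Jac%' is treated as a pattern

Corrected query:
SELECT id, name FROM students WHERE name LIKE 'Jac%'

Result:
id | name
---+-----
2  | Jack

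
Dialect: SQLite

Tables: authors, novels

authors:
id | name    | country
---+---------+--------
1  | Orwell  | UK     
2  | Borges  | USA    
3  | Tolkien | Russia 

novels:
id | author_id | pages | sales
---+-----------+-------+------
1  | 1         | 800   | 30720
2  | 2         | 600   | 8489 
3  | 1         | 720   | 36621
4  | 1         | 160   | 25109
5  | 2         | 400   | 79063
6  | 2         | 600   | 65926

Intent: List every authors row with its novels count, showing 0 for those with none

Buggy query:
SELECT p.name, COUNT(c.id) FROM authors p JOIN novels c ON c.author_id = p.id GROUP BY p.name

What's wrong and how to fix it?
Bug: An inner join excludes parents with zero children

Fix: Switch to LEFT JOIN to retain unmatched parent rows

Corrected query:
SELECT p.name, COUNT(c.id) FROM authors p LEFT JOIN novels c ON c.author_id = p.id GROUP BY p.name

Result:
name    | COUNT(c.id)
--------+------------
Borges  | 3          
Orwell  | 3          
Tolkien | 0          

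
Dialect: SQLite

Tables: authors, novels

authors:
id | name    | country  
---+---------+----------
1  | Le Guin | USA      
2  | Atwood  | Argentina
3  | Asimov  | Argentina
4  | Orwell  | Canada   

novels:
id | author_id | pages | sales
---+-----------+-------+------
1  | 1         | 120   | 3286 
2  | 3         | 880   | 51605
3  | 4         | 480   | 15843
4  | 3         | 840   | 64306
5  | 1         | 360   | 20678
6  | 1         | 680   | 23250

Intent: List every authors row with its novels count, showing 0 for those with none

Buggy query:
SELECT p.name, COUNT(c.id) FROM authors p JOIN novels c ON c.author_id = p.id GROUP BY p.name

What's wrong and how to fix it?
Bug: INNER JOIN drops authors rows that have no matching novels rows

Fix: Use LEFT JOIN so parents without children still appear (COUNT(c.id) gives 0)

Corrected query:
SELECT p.name, COUNT(c.id) FROM authors p LEFT JOIN novels c ON c.author_id = p.id GROUP BY p.name

Result:
name    | COUNT(c.id)
--------+------------
Asimov  | 2          
Atwood  | 0          
Le Guin | 3          
Orwell  | 1          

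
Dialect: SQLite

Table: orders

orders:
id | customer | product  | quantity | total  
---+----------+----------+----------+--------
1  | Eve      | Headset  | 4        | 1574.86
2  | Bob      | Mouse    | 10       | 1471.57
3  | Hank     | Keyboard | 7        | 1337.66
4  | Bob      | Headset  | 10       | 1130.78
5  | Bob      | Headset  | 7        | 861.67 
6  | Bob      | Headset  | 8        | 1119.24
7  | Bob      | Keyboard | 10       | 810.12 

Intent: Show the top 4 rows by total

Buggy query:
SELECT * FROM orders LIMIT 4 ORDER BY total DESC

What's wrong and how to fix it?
Bug: ORDER BY cannot follow LIMIT; LIMIT is the final clause

Fix: Sort with ORDER BY, then apply LIMIT

Corrected query:
SELECT * FROM orders ORDER BY total DESC LIMIT 4

Result:
id | customer | product  | quantity | total  
---+----------+----------+----------+--------
1  | Eve      | Headset  | 4        | 1574.86
2  | Bob      | Mouse    | 10       | 1471.57
3  | Hank     | Keyboard | 7        | 1337.66
4  | Bob      | Headset  | 10       | 1130.78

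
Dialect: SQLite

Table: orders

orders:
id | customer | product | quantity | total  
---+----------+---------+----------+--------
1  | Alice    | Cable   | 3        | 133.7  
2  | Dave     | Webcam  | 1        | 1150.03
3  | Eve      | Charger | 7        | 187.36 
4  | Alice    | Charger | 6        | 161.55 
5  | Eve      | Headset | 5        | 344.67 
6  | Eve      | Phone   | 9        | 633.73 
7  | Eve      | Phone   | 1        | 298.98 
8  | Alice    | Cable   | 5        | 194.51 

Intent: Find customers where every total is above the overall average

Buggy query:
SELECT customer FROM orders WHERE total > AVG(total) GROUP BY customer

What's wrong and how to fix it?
Bug: AVG() is an aggregate; it can't sit directly in WHERE

Fix: Compute the overall average in a scalar subquery and compare each group's MIN against it in HAVING

Corrected query:
SELECT customer FROM orders GROUP BY customer HAVING MIN(total) > (SELECT AVG(total) FROM orders)

Result:
customer
--------
Dave    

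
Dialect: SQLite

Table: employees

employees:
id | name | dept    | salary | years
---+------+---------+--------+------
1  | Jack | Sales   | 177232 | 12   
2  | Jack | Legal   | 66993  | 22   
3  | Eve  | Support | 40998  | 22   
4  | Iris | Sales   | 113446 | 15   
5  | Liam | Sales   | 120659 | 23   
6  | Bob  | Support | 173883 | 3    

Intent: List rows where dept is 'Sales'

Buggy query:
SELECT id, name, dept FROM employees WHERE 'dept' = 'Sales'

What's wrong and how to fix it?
Bug: 'dept' in single quotes is a string literal, not the column; the comparison is literal-vs-literal and never true

Fix: Remove the quotes around the column name (or use double quotes for an identifier)

Corrected query:
SELECT id, name, dept FROM employees WHERE dept = 'Sales'

Result:
id | name | dept 
---+------+------
1  | Jack | Sales
4  | Iris | Sales
5  | Liam | Sales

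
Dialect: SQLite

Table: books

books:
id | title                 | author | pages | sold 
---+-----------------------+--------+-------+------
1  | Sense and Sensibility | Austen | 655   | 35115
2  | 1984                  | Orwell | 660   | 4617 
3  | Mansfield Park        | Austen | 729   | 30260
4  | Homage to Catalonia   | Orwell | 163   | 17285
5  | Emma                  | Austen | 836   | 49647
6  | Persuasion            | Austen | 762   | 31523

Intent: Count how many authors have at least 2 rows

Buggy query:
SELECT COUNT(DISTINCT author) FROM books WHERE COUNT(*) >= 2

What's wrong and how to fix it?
Bug: COUNT(*) cannot appear in WHERE; the per-group count doesn't exist yet

Fix: Group first with HAVING COUNT(*) >= 2, then COUNT the resulting groups

Corrected query:
SELECT COUNT(*) FROM (SELECT author FROM books GROUP BY author HAVING COUNT(*) >= 2)

Result:
COUNT(*)
--------
2       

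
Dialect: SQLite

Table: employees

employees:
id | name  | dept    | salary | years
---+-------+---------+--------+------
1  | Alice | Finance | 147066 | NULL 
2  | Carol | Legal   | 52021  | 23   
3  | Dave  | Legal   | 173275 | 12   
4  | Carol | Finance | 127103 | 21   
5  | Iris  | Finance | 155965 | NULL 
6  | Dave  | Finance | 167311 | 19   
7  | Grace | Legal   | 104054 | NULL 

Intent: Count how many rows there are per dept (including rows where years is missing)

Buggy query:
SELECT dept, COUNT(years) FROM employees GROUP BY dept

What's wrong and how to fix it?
Bug: COUNT(years) skips NULLs, so groups with missing years are undercounted

Fix: Replace COUNT(years) with COUNT(*)

Corrected query:
SELECT dept, COUNT(*) FROM employees GROUP BY dept

Result:
dept    | COUNT(*)
--------+---------
Finance | 4       
Legal   | 3       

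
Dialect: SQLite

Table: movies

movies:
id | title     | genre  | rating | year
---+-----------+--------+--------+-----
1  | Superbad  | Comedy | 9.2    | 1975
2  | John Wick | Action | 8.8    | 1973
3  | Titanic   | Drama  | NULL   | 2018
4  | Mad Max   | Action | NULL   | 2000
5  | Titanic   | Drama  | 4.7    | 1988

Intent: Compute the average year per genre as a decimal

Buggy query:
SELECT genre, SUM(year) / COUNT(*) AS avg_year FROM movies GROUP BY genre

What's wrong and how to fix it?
Bug: Both operands are integers, so '/' performs integer division and truncates

Fix: Cast one side to REAL so the division keeps the fractional part

Corrected query:
SELECT genre, SUM(year) * 1.0 / COUNT(*) AS avg_year FROM movies GROUP BY genre

Result:
genre  | avg_year
-------+---------
Action | 1986.5  
Comedy | 1975    
Drama  | 2003    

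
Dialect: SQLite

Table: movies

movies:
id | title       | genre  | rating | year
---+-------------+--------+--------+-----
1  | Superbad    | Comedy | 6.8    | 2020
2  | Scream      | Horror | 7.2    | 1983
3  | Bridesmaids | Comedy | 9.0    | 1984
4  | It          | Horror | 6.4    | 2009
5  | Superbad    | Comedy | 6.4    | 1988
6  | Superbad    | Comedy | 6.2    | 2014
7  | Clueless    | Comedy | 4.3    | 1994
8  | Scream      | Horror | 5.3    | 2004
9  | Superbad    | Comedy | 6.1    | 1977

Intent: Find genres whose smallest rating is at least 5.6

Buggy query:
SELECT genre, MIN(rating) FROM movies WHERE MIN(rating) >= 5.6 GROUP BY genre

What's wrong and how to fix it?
Bug: Aggregates like MIN are computed per group after WHERE runs

Fix: Use HAVING for the per-group MIN condition

Corrected query:
SELECT genre, MIN(rating) FROM movies GROUP BY genre HAVING MIN(rating) >= 5.6

Result:
(no rows)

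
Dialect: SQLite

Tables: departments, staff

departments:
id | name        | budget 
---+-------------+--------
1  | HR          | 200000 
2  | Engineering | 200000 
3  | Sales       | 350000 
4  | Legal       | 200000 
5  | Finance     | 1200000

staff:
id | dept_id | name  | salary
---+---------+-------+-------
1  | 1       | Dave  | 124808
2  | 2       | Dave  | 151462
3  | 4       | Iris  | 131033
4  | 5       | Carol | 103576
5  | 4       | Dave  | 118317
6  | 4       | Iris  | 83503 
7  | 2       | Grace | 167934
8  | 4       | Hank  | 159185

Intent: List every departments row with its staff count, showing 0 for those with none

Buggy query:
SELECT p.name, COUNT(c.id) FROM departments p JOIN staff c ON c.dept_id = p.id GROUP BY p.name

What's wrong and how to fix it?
Bug: An inner join excludes parents with zero children

Fix: Use LEFT JOIN so parents without children still appear (COUNT(c.id) gives 0)

Corrected query:
SELECT p.name, COUNT(c.id) FROM departments p LEFT JOIN staff c ON c.dept_id = p.id GROUP BY p.name

Result:
name        | COUNT(c.id)
------------+------------
Engineering | 2          
Finance     | 1          
HR          | 1          
Legal       | 4          
Sales       | 0          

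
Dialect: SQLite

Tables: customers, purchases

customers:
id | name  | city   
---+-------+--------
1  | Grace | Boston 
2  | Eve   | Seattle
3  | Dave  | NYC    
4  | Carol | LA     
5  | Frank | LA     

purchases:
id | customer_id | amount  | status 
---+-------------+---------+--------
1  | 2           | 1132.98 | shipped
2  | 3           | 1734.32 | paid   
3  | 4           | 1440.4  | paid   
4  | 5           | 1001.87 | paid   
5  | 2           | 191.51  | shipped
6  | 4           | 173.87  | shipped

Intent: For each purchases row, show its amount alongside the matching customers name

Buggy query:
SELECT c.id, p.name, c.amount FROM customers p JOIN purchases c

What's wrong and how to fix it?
Bug: JOIN with no ON clause produces a cartesian product; every purchases row pairs with every customers row

Fix: Specify the join condition linking the foreign key to the parent id

Corrected query:
SELECT c.id, p.name, c.amount FROM customers p JOIN purchases c ON c.customer_id = p.id

Result:
id | name  | amount 
---+-------+--------
1  | Eve   | 1132.98
2  | Dave  | 1734.32
3  | Carol | 1440.4 
4  | Frank | 1001.87
5  | Eve   | 191.51 
6  | Carol | 173.87 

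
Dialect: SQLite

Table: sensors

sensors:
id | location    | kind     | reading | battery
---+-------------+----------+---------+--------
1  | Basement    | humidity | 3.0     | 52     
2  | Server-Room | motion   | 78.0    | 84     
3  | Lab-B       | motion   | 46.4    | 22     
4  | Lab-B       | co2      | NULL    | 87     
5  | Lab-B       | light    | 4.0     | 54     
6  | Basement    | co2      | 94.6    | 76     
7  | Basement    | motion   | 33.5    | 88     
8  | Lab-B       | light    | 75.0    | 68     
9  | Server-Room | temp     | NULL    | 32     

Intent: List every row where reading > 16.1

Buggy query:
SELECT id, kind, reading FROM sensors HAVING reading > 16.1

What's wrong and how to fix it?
Bug: This is a non-aggregate query (no GROUP BY, no aggregates), so in SQLite the HAVING clause is invalid here; a row-level condition belongs in WHERE

Fix: Use WHERE for row-level filtering

Corrected query:
SELECT id, kind, reading FROM sensors WHERE reading > 16.1

Result:
id | kind   | reading
---+--------+--------
2  | motion | 78     
3  | motion | 46.4   
6  | co2    | 94.6   
7  | motion | 33.5   
8  | light  | 75     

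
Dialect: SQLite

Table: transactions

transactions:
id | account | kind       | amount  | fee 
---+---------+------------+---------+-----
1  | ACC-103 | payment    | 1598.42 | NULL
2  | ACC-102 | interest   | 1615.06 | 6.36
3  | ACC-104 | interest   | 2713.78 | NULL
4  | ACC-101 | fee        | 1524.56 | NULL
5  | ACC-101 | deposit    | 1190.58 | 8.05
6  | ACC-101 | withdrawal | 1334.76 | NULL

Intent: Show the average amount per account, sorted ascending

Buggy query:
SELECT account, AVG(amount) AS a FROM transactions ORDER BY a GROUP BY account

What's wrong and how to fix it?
Bug: GROUP BY must precede ORDER BY

Fix: Reorder: SELECT … FROM … GROUP BY … ORDER BY …

Corrected query:
SELECT account, AVG(amount) AS a FROM transactions GROUP BY account ORDER BY a

Result:
account | a          
--------+------------
ACC-101 | 1349.966667
ACC-103 | 1598.42    
ACC-102 | 1615.06    
ACC-104 | 2713.78    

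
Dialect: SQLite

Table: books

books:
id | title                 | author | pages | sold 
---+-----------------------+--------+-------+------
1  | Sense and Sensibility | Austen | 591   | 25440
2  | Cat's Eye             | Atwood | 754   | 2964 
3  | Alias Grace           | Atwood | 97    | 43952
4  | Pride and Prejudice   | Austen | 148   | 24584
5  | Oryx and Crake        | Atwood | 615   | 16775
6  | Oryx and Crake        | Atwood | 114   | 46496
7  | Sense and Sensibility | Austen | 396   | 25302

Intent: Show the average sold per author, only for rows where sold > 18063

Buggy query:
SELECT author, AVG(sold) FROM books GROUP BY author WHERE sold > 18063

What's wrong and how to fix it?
Bug: WHERE cannot follow GROUP BY

Fix: Place WHERE between FROM and GROUP BY

Corrected query:
SELECT author, AVG(sold) FROM books WHERE sold > 18063 GROUP BY author

Result:
author | AVG(sold)   
-------+-------------
Atwood | 45224       
Austen | 25108.666667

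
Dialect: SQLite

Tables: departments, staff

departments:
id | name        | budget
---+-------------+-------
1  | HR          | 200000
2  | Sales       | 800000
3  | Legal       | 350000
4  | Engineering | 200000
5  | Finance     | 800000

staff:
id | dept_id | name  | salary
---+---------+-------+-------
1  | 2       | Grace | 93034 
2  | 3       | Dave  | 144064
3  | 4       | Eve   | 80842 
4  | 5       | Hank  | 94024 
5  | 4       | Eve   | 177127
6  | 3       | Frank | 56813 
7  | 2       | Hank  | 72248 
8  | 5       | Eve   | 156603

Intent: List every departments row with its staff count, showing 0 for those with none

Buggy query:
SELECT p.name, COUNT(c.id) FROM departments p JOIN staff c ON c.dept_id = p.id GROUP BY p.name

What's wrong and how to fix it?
Bug: An inner join excludes parents with zero children

Fix: Use LEFT JOIN so parents without children still appear (COUNT(c.id) gives 0)

Corrected query:
SELECT p.name, COUNT(c.id) FROM departments p LEFT JOIN staff c ON c.dept_id = p.id GROUP BY p.name

Result:
name        | COUNT(c.id)
------------+------------
Engineering | 2          
Finance     | 2          
HR          | 0          
Legal       | 2          
Sales       | 2          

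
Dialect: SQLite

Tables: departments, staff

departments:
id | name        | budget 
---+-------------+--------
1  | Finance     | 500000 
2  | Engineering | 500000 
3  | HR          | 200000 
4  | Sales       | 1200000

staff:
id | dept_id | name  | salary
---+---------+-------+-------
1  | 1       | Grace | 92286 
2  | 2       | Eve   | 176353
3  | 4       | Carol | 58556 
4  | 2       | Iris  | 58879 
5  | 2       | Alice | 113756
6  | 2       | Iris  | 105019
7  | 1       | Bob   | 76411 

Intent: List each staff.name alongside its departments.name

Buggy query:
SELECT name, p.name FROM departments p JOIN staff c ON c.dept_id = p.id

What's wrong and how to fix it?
Bug: 'name' exists in both joined tables, so the database can't tell which one is meant

Fix: Prefix ambiguous columns with the table alias

Corrected query:
SELECT c.name, p.name FROM departments p JOIN staff c ON c.dept_id = p.id

Result:
name  | name       
------+------------
Grace | Finance    
Eve   | Engineering
Carol | Sales      
Iris  | Engineering
Alice | Engineering
Iris  | Engineering
Bob   | Finance    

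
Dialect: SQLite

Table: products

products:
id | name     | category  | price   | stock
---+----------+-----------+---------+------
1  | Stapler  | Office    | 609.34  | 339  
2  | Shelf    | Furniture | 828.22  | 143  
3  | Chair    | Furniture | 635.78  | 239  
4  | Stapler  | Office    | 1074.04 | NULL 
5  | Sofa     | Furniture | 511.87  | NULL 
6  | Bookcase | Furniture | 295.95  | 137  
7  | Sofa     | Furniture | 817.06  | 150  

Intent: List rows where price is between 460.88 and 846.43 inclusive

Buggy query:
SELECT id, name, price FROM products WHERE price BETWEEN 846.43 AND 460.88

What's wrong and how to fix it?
Bug: The bounds are reversed; BETWEEN a AND b requires a <= b to match anything

Fix: Write BETWEEN 460.88 AND 846.43

Corrected query:
SELECT id, name, price FROM products WHERE price BETWEEN 460.88 AND 846.43

Result:
id | name    | price 
---+---------+-------
1  | Stapler | 609.34
2  | Shelf   | 828.22
3  | Chair   | 635.78
5  | Sofa    | 511.87
7  | Sofa    | 817.06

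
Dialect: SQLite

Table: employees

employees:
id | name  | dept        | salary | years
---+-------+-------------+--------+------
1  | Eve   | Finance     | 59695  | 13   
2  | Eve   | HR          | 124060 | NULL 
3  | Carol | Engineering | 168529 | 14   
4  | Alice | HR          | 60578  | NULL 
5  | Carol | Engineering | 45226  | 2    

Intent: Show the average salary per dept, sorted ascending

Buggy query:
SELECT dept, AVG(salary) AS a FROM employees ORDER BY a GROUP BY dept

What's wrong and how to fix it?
Bug: ORDER BY appears before GROUP BY; SQL clause order requires GROUP BY first

Fix: Move ORDER BY to the end, after GROUP BY

Corrected query:
SELECT dept, AVG(salary) AS a FROM employees GROUP BY dept ORDER BY a

Result:
dept        | a       
------------+---------
Finance     | 59695   
HR          | 92319   
Engineering | 106877.5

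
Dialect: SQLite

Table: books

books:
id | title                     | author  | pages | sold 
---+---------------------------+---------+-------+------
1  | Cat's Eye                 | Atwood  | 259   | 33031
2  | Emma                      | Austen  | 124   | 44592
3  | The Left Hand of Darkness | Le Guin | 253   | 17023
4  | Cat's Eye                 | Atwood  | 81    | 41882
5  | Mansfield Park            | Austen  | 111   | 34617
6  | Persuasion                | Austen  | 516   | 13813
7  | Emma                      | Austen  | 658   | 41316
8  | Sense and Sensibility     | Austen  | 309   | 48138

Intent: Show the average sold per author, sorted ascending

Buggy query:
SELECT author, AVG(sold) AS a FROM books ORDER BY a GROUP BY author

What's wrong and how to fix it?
Bug: ORDER BY appears before GROUP BY; SQL clause order requires GROUP BY first

Fix: Reorder: SELECT … FROM … GROUP BY … ORDER BY …

Corrected query:
SELECT author, AVG(sold) AS a FROM books GROUP BY author ORDER BY a

Result:
author  | a      
--------+--------
Le Guin | 17023  
Austen  | 36495.2
Atwood  | 37456.5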